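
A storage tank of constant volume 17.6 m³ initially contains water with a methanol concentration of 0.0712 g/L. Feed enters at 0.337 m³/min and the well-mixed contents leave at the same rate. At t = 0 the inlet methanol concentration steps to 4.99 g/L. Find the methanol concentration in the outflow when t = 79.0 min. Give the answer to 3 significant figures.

Species balance on the tank: V dC/dt = Q(C_in − C).
So dC/dt = (C_in − C)/τ with τ = V/Q = 17.6/0.337 = 52.226 min.
Integrating: C(t) = C_in + (C₀ − C_in) e^(−t/τ).
C(79.0) = 4.99 + (0.0712 − 4.99)·e^(−79.0/52.226) = 4.99 + (-4.9188)·0.22032 = 3.9063 g/L.

3.91 g/L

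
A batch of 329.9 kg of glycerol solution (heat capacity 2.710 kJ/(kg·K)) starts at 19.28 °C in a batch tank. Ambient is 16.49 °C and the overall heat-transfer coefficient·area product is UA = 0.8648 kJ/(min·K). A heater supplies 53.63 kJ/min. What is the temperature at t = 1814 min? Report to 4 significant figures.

M c_p dT/dt = −UA(T − T_amb) + Q̇.
dT/dt = (T_ss − T)/τ with T_ss = T_amb + Q̇/UA = 16.49 + 53.63/0.8648 = 78.5043 °C, τ = M c_p/UA = 329.9·2.710/0.8648 = 1033.80 min.
This is linear first-order; T(t) = T_ss + (T₀ − T_ss) e^(−t/τ).
T(1814) = 78.5043 + (-59.2243)·0.172960 = 68.2609 °C.

68.26 °C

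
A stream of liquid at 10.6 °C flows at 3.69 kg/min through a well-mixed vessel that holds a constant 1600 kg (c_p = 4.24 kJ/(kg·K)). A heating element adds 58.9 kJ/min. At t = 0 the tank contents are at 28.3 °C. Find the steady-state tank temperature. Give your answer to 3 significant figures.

Unsteady energy balance on the tank contents: M c_p dT/dt = ṁ c_p (T_in − T) + 58.9.
At steady state dT/dt = 0 ⇒ T_ss = T_in + Q̇/(ṁ c_p) = 10.6 + 58.9/(3.69·4.24) = 14.365 °C.

14.4 °C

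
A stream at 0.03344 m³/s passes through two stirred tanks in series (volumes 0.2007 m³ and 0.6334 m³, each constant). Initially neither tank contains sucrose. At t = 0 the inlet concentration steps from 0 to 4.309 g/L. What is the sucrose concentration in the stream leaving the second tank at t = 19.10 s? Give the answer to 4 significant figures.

2.091 g/L

Each tank obeys Vᵢ dCᵢ/dt = Q(Cᵢ₋₁ − Cᵢ), so τᵢ = Vᵢ/Q.
τ₁ = 0.2007/0.03344 = 6.00179 s; τ₂ = 0.6334/0.03344 = 18.9414 s.
Solving the cascade with C₁(0)=C₂(0)=0 gives C₂(t) = C_in[1 − (τ₁ e^(−t/τ₁) − τ₂ e^(−t/τ₂))/(τ₁ − τ₂)].
At t = 19.10: e^(−t/τ₁) = 0.0414867, e^(−t/τ₂) = 0.364812.
C₂ = 4.309·[1 − (6.00179·0.0414867 − 18.9414·0.364812)/(-12.9396)] = 4.309·0.485220 = 2.09081 g/L.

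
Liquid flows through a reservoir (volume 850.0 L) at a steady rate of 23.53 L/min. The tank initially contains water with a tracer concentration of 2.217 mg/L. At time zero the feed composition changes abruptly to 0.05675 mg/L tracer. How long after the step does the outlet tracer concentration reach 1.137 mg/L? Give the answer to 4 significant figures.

Accumulation = in − out for the solute gives V dC/dt = Q(C_in − C), so τ = V/Q = 36.1241 min.
C(t) = C_in + (C₀ − C_in) e^(−t/τ). Set C = 1.137 and solve for t:
e^(−t/τ) = (C − C_in)/(C₀ − C_in) = (1.137 − 0.05675)/(2.217 − 0.05675) = 0.500058
t = −τ ln(…) = 36.1241 × 0.693031 = 25.0351 min.

25.04 min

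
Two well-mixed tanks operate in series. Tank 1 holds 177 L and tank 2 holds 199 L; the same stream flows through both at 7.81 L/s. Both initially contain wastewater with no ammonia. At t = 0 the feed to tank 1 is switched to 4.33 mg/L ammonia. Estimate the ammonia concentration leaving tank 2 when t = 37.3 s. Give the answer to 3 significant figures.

Species balance on tank i: dCᵢ/dt = (Cᵢ₋₁ − Cᵢ)/τᵢ with τᵢ = Vᵢ/Q.
τ₁ = 177/7.81 = 22.663 s; τ₂ = 199/7.81 = 25.480 s.
Tank 1: C₁ = C_in(1 − e^(−t/τ₁)). Tank 2 (τ₁ ≠ τ₂): C₂ = C_in[1 − (τ₁ e^(−t/τ₁) − τ₂ e^(−t/τ₂))/(τ₁ − τ₂)].
At t = 37.3: e^(−t/τ₁) = 0.19285, e^(−t/τ₂) = 0.23134.
C₂ = 4.33·[1 − (22.663·0.19285 − 25.480·0.23134)/(-2.8169)] = 4.33·0.45904 = 1.9876 mg/L.

1.99 mg/L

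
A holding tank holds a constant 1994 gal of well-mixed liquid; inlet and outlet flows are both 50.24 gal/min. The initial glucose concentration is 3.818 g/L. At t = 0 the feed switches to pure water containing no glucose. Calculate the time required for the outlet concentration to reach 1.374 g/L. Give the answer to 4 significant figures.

40.56 min

Species balance: V dC/dt = Q(C_in − C) ⇒ τ = V/Q = 39.6895 min.
C(t) = C_in + (C₀ − C_in) e^(−t/τ). Set C = 1.374 and solve for t:
e^(−t/τ) = (C − C_in)/(C₀ − C_in) = (1.374 − 0)/(3.818 − 0) = 0.359874
t = −τ ln(…) = 39.6895 × 1.02200 = 40.5627 min.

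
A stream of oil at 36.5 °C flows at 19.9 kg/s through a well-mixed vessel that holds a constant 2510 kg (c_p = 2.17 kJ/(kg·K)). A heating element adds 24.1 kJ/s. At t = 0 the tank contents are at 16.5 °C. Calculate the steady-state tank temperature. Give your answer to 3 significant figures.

37.1 °C

M c_p dT/dt = ṁ c_p (T_in − T) + Q̇.
At steady state dT/dt = 0 ⇒ T_ss = T_in + Q̇/(ṁ c_p) = 36.5 + 24.1/(19.9·2.17) = 37.058 °C.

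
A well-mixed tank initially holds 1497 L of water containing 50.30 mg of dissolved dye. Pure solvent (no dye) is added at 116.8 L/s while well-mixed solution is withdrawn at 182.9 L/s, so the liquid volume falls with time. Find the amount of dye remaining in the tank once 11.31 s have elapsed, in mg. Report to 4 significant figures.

Total volume: dV/dt = Q_in − Q_out = -66.1000 L/s, so V(t) = 1497 − 66.1000 t and V(11.31) = 749.409 L.
Species balance (pure solvent in): dm/dt = −Q_out · m/V(t).
Separate: dm/m = −Q_out dt/V(t) ⇒ ln(m/m₀) = −(Q_out/(Q_in−Q_out)) ln(V/V₀).
m = m₀ (V₀/V)^(Q_out/(Q_in−Q_out)) = 50.30 × (1497/749.409)^(-2.76702) = 7.41431 mg.

7.414 mg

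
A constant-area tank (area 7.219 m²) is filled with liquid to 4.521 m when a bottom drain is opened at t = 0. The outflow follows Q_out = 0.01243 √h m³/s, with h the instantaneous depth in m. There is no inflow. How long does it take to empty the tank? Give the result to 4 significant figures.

With no inflow, A dh/dt = −0.01243 √h.
This is separable: 2 d(√h)/dt = −0.01243/A, so √h = √h₀ − (0.01243/(2A)) t.
Set h = 0: 2√h₀ = (0.01243/A) t_empty ⇒ t_empty = 2A√h₀/0.01243.
t_empty = 2·7.219·√4.521/0.01243 = 14.4380·2.12626/0.01243 = 2469.75 s.

2470 s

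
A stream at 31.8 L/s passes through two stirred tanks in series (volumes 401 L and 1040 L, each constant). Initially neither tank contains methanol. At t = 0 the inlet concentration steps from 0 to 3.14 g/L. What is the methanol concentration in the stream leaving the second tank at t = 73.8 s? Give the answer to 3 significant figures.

2.61 g/L

Species balance on tank i: dCᵢ/dt = (Cᵢ₋₁ − Cᵢ)/τᵢ with τᵢ = Vᵢ/Q.
τ₁ = 401/31.8 = 12.610 s; τ₂ = 1040/31.8 = 32.704 s.
Tank 1: C₁ = C_in(1 − e^(−t/τ₁)). Tank 2 (τ₁ ≠ τ₂): C₂ = C_in[1 − (τ₁ e^(−t/τ₁) − τ₂ e^(−t/τ₂))/(τ₁ − τ₂)].
At t = 73.8: e^(−t/τ₁) = 0.0028728, e^(−t/τ₂) = 0.10471.
C₂ = 3.14·[1 − (12.610·0.0028728 − 32.704·0.10471)/(-20.094)] = 3.14·0.83139 = 2.6106 g/L.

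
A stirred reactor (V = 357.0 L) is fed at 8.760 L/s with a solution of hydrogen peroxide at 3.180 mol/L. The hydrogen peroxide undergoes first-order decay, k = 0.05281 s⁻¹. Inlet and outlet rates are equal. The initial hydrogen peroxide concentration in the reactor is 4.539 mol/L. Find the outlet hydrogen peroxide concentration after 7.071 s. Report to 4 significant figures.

3.052 mol/L

Species balance: V dC/dt = Q C_in − Q C − k V C.
This is linear with rate a = Q/V + k = 0.0773478 s⁻¹.
C_ss = Q C_in/(Q + kV) = 1.00882 mol/L; C(t) = C_ss + (C₀ − C_ss) e^(−a t).
C(7.071) = 1.00882 + (3.53018)·e^(−0.0773478·7.071) = 1.00882 + (3.53018)·0.578726 = 3.05183 mol/L.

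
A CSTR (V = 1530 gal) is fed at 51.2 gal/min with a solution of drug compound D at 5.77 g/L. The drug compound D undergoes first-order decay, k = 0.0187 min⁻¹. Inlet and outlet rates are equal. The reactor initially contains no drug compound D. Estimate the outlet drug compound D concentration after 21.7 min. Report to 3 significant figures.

2.51 g/L

Accumulation = in − out − consumed: V dC/dt = Q C_in − Q C − k V C.
This is linear with rate a = Q/V + k = 0.052164 min⁻¹.
C_ss = Q C_in/(Q + kV) = 3.7015 g/L; C(t) = C_ss + (C₀ − C_ss) e^(−a t).
C(21.7) = 3.7015 + (-3.7015)·e^(−0.052164·21.7) = 3.7015 + (-3.7015)·0.32240 = 2.5082 g/L.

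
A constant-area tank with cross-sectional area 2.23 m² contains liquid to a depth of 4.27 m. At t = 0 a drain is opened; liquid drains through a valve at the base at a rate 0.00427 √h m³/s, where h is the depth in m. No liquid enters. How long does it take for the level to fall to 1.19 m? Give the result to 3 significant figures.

With no inflow, A dh/dt = −0.00427 √h.
Separate and integrate: 2(√h − √h₀) = −(0.00427/A) t.
t = 2A(√h₀ − √h)/0.00427 = 2·2.23·(√4.27 − √1.19)/0.00427
  = 4.4600 × (2.0664 − 1.0909) / 0.00427 = 1018.9 s.

1020 s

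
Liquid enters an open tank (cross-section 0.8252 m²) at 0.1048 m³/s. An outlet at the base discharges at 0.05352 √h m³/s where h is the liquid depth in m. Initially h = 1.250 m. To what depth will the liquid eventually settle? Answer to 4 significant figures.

3.834 m

Mass balance (ρ constant): A dh/dt = Q_in − 0.05352 √h. At steady state dh/dt = 0:
Q_in = 0.05352 √h_ss ⇒ √h_ss = 0.1048/0.05352 = 1.95815.
h_ss = 1.95815² = 3.83434 m. (Since h₀ = 1.250 m < h_ss, the level will rise toward this value.)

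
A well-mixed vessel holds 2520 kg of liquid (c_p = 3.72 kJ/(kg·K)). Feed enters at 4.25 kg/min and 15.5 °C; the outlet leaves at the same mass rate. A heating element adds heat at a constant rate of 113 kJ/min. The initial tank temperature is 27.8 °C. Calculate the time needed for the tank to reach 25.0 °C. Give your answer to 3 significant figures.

Heat balance on the well-mixed liquid: M c_p dT/dt = ṁ c_p (T_in − T) + 113.
τ = M/ṁ = 592.94 min; T_ss = T_in + Q̇/(ṁ c_p) = 22.647 °C.
T(t) = T_ss + (T₀ − T_ss) e^(−t/τ). Set T = 25.0:
e^(−t/τ) = (25.0 − 22.647)/(27.8 − 22.647) = 0.45659
t = −592.94 · ln(0.45659) = 464.85 min.

465 min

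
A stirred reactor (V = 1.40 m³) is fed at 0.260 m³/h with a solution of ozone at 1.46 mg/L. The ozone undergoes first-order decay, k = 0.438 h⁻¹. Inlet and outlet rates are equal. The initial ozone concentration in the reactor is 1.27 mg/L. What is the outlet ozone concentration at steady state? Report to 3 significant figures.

0.435 mg/L

Species balance: V dC/dt = Q C_in − Q C − k V C.
At steady state: 0 = Q C_in − (Q + kV) C_ss, so C_ss = Q C_in/(Q + kV).
C_ss = 0.260·1.46/(0.260 + 0.438·1.40) = 0.37960/0.87320 = 0.43472 mg/L.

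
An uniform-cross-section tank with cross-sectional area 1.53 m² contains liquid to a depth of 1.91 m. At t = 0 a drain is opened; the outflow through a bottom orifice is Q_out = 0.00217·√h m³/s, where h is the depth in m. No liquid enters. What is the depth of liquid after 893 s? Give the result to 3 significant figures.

0.561 m

With no inflow, A dh/dt = −0.00217 √h.
This is separable: 2 d(√h)/dt = −0.00217/A, so √h = √h₀ − (0.00217/(2A)) t.
√h = √1.91 − 0.00217·893/(2·1.53) = 1.3820 − 0.63327 = 0.74876.
h = 0.74876² = 0.56064 m.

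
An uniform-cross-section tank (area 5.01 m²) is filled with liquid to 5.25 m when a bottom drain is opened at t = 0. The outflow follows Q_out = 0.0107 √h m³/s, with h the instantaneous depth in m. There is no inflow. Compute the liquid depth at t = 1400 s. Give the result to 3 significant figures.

0.634 m

With no inflow, A dh/dt = −0.0107 √h.
This is separable: 2 d(√h)/dt = −0.0107/A, so √h = √h₀ − (0.0107/(2A)) t.
√h = √5.25 − 0.0107·1400/(2·5.01) = 2.2913 − 1.4950 = 0.79628.
h = 0.79628² = 0.63406 m.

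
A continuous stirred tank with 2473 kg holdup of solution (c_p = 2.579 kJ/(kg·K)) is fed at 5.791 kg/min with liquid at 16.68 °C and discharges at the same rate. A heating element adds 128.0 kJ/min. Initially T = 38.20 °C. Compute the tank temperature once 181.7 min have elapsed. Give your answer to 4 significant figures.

Heat balance on the well-mixed liquid: M c_p dT/dt = ṁ c_p (T_in − T) + 128.0.
τ = M/ṁ = 427.042 min; T_ss = T_in + Q̇/(ṁ c_p) = 16.68 + 128.0/(5.791·2.579) = 25.2505 °C.
T approaches T_ss exponentially: T(t) = T_ss + (T₀ − T_ss) e^(−t/τ).
T(181.7) = 25.2505 + (12.9495)·e^(−181.7/427.042) = 25.2505 + (12.9495)·0.653453 = 33.7124 °C.

33.71 °C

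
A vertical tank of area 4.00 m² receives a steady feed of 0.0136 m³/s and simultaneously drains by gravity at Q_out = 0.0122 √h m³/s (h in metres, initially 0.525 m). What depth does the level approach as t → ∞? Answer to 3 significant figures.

1.24 m

A dh/dt = Q_in − 0.0122 √h. Steady state requires inflow = outflow:
Q_in = 0.0122 √h_ss ⇒ √h_ss = 0.0136/0.0122 = 1.1148.
h_ss = 1.1148² = 1.2427 m. (Since h₀ = 0.525 m < h_ss, the level will rise toward this value.)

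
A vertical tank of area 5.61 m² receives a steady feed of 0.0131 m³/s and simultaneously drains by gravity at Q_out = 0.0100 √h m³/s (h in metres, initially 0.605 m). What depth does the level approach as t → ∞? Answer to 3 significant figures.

Volume balance on the tank: A dh/dt = Q_in − 0.0100 √h. At steady state dh/dt = 0:
Q_in = 0.0100 √h_ss ⇒ √h_ss = 0.0131/0.0100 = 1.3100.
h_ss = 1.3100² = 1.7161 m. (Since h₀ = 0.605 m < h_ss, the level will rise toward this value.)

1.72 m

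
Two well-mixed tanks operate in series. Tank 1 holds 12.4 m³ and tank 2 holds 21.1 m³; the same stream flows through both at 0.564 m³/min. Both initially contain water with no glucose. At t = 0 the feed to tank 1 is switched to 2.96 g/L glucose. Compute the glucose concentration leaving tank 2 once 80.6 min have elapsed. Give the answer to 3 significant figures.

2.24 g/L

Species balance on tank i: dCᵢ/dt = (Cᵢ₋₁ − Cᵢ)/τᵢ with τᵢ = Vᵢ/Q.
τ₁ = 12.4/0.564 = 21.986 min; τ₂ = 21.1/0.564 = 37.411 min.
Solving the cascade with C₁(0)=C₂(0)=0 gives C₂(t) = C_in[1 − (τ₁ e^(−t/τ₁) − τ₂ e^(−t/τ₂))/(τ₁ − τ₂)].
At t = 80.6: e^(−t/τ₁) = 0.025579, e^(−t/τ₂) = 0.11597.
C₂ = 2.96·[1 − (21.986·0.025579 − 37.411·0.11597)/(-15.426)] = 2.96·0.75520 = 2.2354 g/L.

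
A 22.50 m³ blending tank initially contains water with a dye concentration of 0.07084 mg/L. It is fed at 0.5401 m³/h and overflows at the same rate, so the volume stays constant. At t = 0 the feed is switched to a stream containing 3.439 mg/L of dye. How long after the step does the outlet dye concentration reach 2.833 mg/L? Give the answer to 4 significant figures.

71.46 h

Transient balance on the dissolved component: V dC/dt = Q(C_in − C), so τ = V/Q = 41.6590 h.
C(t) = C_in + (C₀ − C_in) e^(−t/τ). Set C = 2.833 and solve for t:
e^(−t/τ) = (C − C_in)/(C₀ − C_in) = (2.833 − 3.439)/(0.07084 − 3.439) = 0.179920
t = −τ ln(…) = 41.6590 × 1.71524 = 71.4552 h.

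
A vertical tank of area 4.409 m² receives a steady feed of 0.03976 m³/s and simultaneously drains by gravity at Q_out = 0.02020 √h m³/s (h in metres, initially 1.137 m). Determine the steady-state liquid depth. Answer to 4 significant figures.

3.874 m

Volume balance on the tank: A dh/dt = Q_in − 0.02020 √h. At steady state dh/dt = 0:
Q_in = 0.02020 √h_ss ⇒ √h_ss = 0.03976/0.02020 = 1.96832.
h_ss = 1.96832² = 3.87427 m. (Since h₀ = 1.137 m < h_ss, the level will rise toward this value.)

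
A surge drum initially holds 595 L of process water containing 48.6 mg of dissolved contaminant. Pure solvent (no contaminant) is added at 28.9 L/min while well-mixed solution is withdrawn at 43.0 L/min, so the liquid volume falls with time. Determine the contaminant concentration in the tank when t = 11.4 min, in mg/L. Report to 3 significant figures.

Total volume: dV/dt = Q_in − Q_out = -14.100 L/min, so V(t) = 595 − 14.100 t and V(11.4) = 434.26 L.
Species balance (pure solvent in): dm/dt = −Q_out · m/V(t).
dm/m = −Q_out dt/(V₀ − 14.100 t); integrating gives ln(m/m₀) = −(Q_out/(Q_in−Q_out)) ln(V/V₀).
m = m₀ (V₀/V)^(Q_out/(Q_in−Q_out)) = 48.6 × (595/434.26)^(-3.0496) = 18.601 mg.
C = m/V = 18.601/434.26 = 0.042835 mg/L.

0.0428 mg/L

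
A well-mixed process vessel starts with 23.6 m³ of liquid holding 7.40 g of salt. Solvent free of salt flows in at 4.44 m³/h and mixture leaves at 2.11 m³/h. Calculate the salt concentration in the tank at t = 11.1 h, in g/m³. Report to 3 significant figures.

0.0765 g/m³

Total volume: dV/dt = Q_in − Q_out = 2.3300 m³/h, so V(t) = 23.6 + 2.3300 t and V(11.1) = 49.463 m³.
Species balance (pure solvent in): dm/dt = −Q_out · m/V(t).
dm/m = −Q_out dt/(V₀ + 2.3300 t); integrating gives ln(m/m₀) = −(Q_out/(Q_in−Q_out)) ln(V/V₀).
m = m₀ (V₀/V)^(Q_out/(Q_in−Q_out)) = 7.40 × (23.6/49.463)^(0.90558) = 3.7862 g.
C = m/V = 3.7862/49.463 = 0.076547 g/m³.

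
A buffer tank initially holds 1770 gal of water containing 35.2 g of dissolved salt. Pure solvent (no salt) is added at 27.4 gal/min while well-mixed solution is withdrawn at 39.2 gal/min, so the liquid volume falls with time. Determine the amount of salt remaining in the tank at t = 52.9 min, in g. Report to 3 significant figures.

Let m(t) be the amount of salt. Volume: V(t) = V₀ + (Q_in − Q_out) t = 1770 − 11.800 t; V(52.9) = 1145.8 gal.
No salt enters, so dm/dt = −Q_out · (m/V).
dm/m = −Q_out dt/(V₀ − 11.800 t); integrating gives ln(m/m₀) = −(Q_out/(Q_in−Q_out)) ln(V/V₀).
m = m₀ (V₀/V)^(Q_out/(Q_in−Q_out)) = 35.2 × (1770/1145.8)^(-3.3220) = 8.3005 g.

8.30 g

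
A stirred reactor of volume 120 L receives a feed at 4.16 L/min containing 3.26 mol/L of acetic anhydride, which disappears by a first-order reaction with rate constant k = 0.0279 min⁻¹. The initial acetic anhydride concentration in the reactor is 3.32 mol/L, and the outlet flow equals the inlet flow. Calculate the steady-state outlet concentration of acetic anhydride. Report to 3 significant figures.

V dC/dt = Q(C_in − C) − k V C.
At steady state: 0 = Q C_in − (Q + kV) C_ss, so C_ss = Q C_in/(Q + kV).
C_ss = 4.16·3.26/(4.16 + 0.0279·120) = 13.562/7.5080 = 1.8063 mol/L.

1.81 mol/L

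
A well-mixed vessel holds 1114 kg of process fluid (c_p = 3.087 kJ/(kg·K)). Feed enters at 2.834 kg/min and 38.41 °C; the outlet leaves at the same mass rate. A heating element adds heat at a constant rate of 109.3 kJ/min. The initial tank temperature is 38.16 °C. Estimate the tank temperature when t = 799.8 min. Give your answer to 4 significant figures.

M c_p dT/dt = ṁ c_p (T_in − T) + Q̇.
Rearrange: dT/dt = (T_ss − T)/τ with τ = M/ṁ = 393.084 min and T_ss = T_in + Q̇/(ṁ c_p) = 50.9035 °C.
This is linear first-order; T(t) = T_ss + (T₀ − T_ss) e^(−t/τ).
T(799.8) = 50.9035 + (-12.7435)·e^(−799.8/393.084) = 50.9035 + (-12.7435)·0.130722 = 49.2376 °C.

49.24 °C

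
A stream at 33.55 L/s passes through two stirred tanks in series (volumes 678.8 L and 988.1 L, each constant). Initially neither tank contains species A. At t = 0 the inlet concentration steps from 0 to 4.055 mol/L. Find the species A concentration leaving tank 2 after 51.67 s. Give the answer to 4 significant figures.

2.506 mol/L

Species balance on tank i: dCᵢ/dt = (Cᵢ₋₁ − Cᵢ)/τᵢ with τᵢ = Vᵢ/Q.
τ₁ = 678.8/33.55 = 20.2325 s; τ₂ = 988.1/33.55 = 29.4516 s.
Tank 1: C₁ = C_in(1 − e^(−t/τ₁)). Tank 2 (τ₁ ≠ τ₂): C₂ = C_in[1 − (τ₁ e^(−t/τ₁) − τ₂ e^(−t/τ₂))/(τ₁ − τ₂)].
At t = 51.67: e^(−t/τ₁) = 0.0777845, e^(−t/τ₂) = 0.173010.
C₂ = 4.055·[1 − (20.2325·0.0777845 − 29.4516·0.173010)/(-9.21908)] = 4.055·0.618005 = 2.50601 mol/L.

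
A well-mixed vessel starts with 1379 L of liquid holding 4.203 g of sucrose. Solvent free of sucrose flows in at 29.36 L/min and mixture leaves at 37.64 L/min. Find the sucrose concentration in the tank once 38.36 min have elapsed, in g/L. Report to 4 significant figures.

Let m(t) be the amount of sucrose. Volume: V(t) = V₀ + (Q_in − Q_out) t = 1379 − 8.28000 t; V(38.36) = 1061.38 L.
Species balance (pure solvent in): dm/dt = −Q_out · m/V(t).
dm/m = −Q_out dt/(V₀ − 8.28000 t); integrating gives ln(m/m₀) = −(Q_out/(Q_in−Q_out)) ln(V/V₀).
m = m₀ (V₀/V)^(Q_out/(Q_in−Q_out)) = 4.203 × (1379/1061.38)^(-4.54589) = 1.27856 g.
C = m/V = 1.27856/1061.38 = 0.00120462 g/L.

0.001205 g/L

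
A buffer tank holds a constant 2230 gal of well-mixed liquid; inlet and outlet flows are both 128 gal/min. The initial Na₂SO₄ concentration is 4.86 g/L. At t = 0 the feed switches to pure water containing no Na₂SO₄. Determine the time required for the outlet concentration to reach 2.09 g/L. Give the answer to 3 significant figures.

14.7 min

Species balance: V dC/dt = Q(C_in − C) ⇒ τ = V/Q = 17.422 min.
C(t) = C_in + (C₀ − C_in) e^(−t/τ). Set C = 2.09 and solve for t:
e^(−t/τ) = (C − C_in)/(C₀ − C_in) = (2.09 − 0)/(4.86 − 0) = 0.43004
t = −τ ln(…) = 17.422 × 0.84387 = 14.702 min.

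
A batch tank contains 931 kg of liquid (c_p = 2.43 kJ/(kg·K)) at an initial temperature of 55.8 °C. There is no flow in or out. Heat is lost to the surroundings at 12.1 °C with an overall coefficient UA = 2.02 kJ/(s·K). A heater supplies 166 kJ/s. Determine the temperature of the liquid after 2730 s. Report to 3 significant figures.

90.9 °C

Energy balance: M c_p dT/dt = −UA(T − T_amb) + Q̇.
dT/dt = (T_ss − T)/τ with T_ss = T_amb + Q̇/UA = 12.1 + 166/2.02 = 94.278 °C, τ = M c_p/UA = 931·2.43/2.02 = 1120.0 s.
Solution: T(t) = T_ss + (T₀ − T_ss) e^(−t/τ).
T(2730) = 94.278 + (-38.478)·0.087372 = 90.916 °C.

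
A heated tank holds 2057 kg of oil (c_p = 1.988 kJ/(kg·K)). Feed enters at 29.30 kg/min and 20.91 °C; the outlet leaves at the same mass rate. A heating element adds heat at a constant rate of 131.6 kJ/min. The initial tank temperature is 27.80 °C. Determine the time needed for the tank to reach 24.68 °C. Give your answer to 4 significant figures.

78.64 min

M c_p dT/dt = ṁ c_p (T_in − T) + Q̇.
τ = M/ṁ = 70.2048 min; T_ss = T_in + Q̇/(ṁ c_p) = 23.1693 °C.
T(t) = T_ss + (T₀ − T_ss) e^(−t/τ). Set T = 24.68:
e^(−t/τ) = (24.68 − 23.1693)/(27.80 − 23.1693) = 0.326237
t = −70.2048 · ln(0.326237) = 78.6385 min.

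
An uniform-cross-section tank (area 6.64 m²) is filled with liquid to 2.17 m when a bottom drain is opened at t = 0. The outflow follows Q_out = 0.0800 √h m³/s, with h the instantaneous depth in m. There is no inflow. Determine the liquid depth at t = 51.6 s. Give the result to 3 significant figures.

1.35 m

A dh/dt = −Q_out = −0.0800 √h.
∫ h^(−1/2) dh = −(0.0800/A) ∫ dt, giving 2√h = 2√h₀ − (0.0800/A) t.
√h = √2.17 − 0.0800·51.6/(2·6.64) = 1.4731 − 0.31084 = 1.1622.
h = 1.1622² = 1.3508 m.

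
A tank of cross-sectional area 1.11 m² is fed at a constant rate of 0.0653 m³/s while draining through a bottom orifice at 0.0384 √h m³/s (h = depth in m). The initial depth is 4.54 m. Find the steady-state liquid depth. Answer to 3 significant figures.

2.89 m

Level balance: A dh/dt = 0.0653 − 0.0384 √h. Setting dh/dt = 0:
Q_in = 0.0384 √h_ss ⇒ √h_ss = 0.0653/0.0384 = 1.7005.
h_ss = 1.7005² = 2.8918 m. (Since h₀ = 4.54 m > h_ss, the level will fall toward this value.)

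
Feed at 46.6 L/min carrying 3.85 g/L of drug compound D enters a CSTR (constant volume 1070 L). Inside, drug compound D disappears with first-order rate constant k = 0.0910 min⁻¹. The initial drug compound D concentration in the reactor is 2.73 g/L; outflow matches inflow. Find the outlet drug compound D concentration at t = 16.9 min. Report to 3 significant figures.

V dC/dt = Q(C_in − C) − k V C.
This is linear with rate a = Q/V + k = 0.13455 min⁻¹.
C_ss = Q C_in/(Q + kV) = 1.2462 g/L; C(t) = C_ss + (C₀ − C_ss) e^(−a t).
C(16.9) = 1.2462 + (1.4838)·e^(−0.13455·16.9) = 1.2462 + (1.4838)·0.10291 = 1.3989 g/L.

1.40 g/L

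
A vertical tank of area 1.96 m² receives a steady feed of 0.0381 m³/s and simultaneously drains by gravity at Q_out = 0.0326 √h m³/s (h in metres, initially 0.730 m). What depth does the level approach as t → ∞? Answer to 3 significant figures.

1.37 m

A dh/dt = Q_in − 0.0326 √h. Steady state requires inflow = outflow:
Q_in = 0.0326 √h_ss ⇒ √h_ss = 0.0381/0.0326 = 1.1687.
h_ss = 1.1687² = 1.3659 m. (Since h₀ = 0.730 m < h_ss, the level will rise toward this value.)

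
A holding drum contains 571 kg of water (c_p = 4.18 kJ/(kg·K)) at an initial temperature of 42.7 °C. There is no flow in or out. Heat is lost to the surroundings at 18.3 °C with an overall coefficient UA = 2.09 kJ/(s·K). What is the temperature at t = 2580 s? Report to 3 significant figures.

First-law balance (no shaft work): M c_p dT/dt = −UA(T − T_amb).
dT/dt = (T_ss − T)/τ with T_ss = T_amb = 18.300 °C, τ = M c_p/UA = 571·4.18/2.09 = 1142.0 s.
This is linear first-order; T(t) = T_ss + (T₀ − T_ss) e^(−t/τ).
T(2580) = 18.300 + (24.400)·0.10443 = 20.848 °C.

20.8 °C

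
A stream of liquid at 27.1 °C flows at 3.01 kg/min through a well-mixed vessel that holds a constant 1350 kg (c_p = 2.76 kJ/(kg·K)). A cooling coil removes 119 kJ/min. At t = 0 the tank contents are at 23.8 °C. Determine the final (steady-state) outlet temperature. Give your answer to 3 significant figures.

12.8 °C

Energy balance: M c_p dT/dt = ṁ c_p (T_in − T) − 119.
At steady state dT/dt = 0 ⇒ T_ss = T_in − Q̇/(ṁ c_p) = 27.1 − 119/(3.01·2.76) = 12.776 °C.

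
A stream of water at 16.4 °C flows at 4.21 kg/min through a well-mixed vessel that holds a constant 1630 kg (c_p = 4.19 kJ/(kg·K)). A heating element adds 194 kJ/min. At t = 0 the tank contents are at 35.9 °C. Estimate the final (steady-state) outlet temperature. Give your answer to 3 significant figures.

Unsteady energy balance on the tank contents: M c_p dT/dt = ṁ c_p (T_in − T) + 194.
At steady state dT/dt = 0 ⇒ T_ss = T_in + Q̇/(ṁ c_p) = 16.4 + 194/(4.21·4.19) = 27.398 °C.

27.4 °C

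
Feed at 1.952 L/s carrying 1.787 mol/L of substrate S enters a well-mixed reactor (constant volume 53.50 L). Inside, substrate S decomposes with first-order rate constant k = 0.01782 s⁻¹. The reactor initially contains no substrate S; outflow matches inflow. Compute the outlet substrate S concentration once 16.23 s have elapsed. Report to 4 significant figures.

0.7033 mol/L

V dC/dt = Q(C_in − C) − k V C.
dC/dt = (Q/V) C_in − (Q/V + k) C; effective rate a = Q/V + k = 0.0364860 + 0.01782 = 0.0543060 s⁻¹.
C_ss = Q C_in/(Q + kV) = 1.20061 mol/L; C(t) = C_ss + (C₀ − C_ss) e^(−a t).
C(16.23) = 1.20061 + (-1.20061)·e^(−0.0543060·16.23) = 1.20061 + (-1.20061)·0.414208 = 0.703309 mol/L.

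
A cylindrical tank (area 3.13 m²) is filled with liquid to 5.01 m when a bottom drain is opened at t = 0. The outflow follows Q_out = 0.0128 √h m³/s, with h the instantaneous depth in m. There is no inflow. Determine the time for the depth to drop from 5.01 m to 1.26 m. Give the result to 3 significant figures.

With no inflow, A dh/dt = −0.0128 √h.
This is separable: 2 d(√h)/dt = −0.0128/A, so √h = √h₀ − (0.0128/(2A)) t.
t = 2A(√h₀ − √h)/0.0128 = 2·3.13·(√5.01 − √1.26)/0.0128
  = 6.2600 × (2.2383 − 1.1225) / 0.0128 = 545.70 s.

546 s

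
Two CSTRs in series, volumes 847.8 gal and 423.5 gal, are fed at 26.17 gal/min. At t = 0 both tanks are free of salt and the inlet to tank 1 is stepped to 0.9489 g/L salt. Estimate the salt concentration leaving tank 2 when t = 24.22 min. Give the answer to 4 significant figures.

Each tank obeys Vᵢ dCᵢ/dt = Q(Cᵢ₋₁ − Cᵢ), so τᵢ = Vᵢ/Q.
τ₁ = 847.8/26.17 = 32.3959 min; τ₂ = 423.5/26.17 = 16.1827 min.
Solving the cascade with C₁(0)=C₂(0)=0 gives C₂(t) = C_in[1 − (τ₁ e^(−t/τ₁) − τ₂ e^(−t/τ₂))/(τ₁ − τ₂)].
At t = 24.22: e^(−t/τ₁) = 0.473489, e^(−t/τ₂) = 0.223876.
C₂ = 0.9489·[1 − (32.3959·0.473489 − 16.1827·0.223876)/(16.2132)] = 0.9489·0.277368 = 0.263194 g/L.

0.2632 g/L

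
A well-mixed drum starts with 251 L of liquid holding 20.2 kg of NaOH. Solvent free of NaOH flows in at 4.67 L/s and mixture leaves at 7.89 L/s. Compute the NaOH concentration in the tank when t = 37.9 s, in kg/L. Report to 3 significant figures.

Total volume: dV/dt = Q_in − Q_out = -3.2200 L/s, so V(t) = 251 − 3.2200 t and V(37.9) = 128.96 L.
No NaOH enters, so dm/dt = −Q_out · (m/V).
dm/m = −Q_out dt/(V₀ − 3.2200 t); integrating gives ln(m/m₀) = −(Q_out/(Q_in−Q_out)) ln(V/V₀).
m = m₀ (V₀/V)^(Q_out/(Q_in−Q_out)) = 20.2 × (251/128.96)^(-2.4503) = 3.9509 kg.
C = m/V = 3.9509/128.96 = 0.030636 kg/L.

0.0306 kg/L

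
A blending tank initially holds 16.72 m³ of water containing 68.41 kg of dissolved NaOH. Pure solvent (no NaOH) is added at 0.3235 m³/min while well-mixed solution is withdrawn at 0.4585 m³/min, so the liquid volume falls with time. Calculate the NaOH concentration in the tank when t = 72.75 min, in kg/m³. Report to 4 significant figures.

Let m(t) be the amount of NaOH. Volume: V(t) = V₀ + (Q_in − Q_out) t = 16.72 − 0.135000 t; V(72.75) = 6.89875 m³.
Solute balance: dm/dt = 0 − Q_out C = −Q_out m/V(t).
Separate: dm/m = −Q_out dt/V(t) ⇒ ln(m/m₀) = −(Q_out/(Q_in−Q_out)) ln(V/V₀).
m = m₀ (V₀/V)^(Q_out/(Q_in−Q_out)) = 68.41 × (16.72/6.89875)^(-3.39630) = 3.38345 kg.
C = m/V = 3.38345/6.89875 = 0.490444 kg/m³.

0.4904 kg/m³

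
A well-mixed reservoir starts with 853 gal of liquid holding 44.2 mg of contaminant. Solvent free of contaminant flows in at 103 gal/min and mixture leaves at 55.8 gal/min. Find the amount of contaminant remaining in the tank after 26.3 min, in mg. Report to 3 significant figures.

Total volume: dV/dt = Q_in − Q_out = 47.200 gal/min, so V(t) = 853 + 47.200 t and V(26.3) = 2094.4 gal.
Species balance (pure solvent in): dm/dt = −Q_out · m/V(t).
Separate: dm/m = −Q_out dt/V(t) ⇒ ln(m/m₀) = −(Q_out/(Q_in−Q_out)) ln(V/V₀).
m = m₀ (V₀/V)^(Q_out/(Q_in−Q_out)) = 44.2 × (853/2094.4)^(1.1822) = 15.284 mg.

15.3 mg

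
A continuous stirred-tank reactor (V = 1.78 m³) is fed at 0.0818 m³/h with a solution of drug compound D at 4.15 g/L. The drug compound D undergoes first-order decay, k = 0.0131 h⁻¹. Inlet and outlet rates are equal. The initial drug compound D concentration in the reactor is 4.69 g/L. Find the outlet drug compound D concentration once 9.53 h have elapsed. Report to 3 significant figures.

4.06 g/L

Species balance: V dC/dt = Q C_in − Q C − k V C.
dC/dt = (Q/V) C_in − (Q/V + k) C; effective rate a = Q/V + k = 0.045955 + 0.0131 = 0.059055 h⁻¹.
C_ss = Q C_in/(Q + kV) = 3.2294 g/L; C(t) = C_ss + (C₀ − C_ss) e^(−a t).
C(9.53) = 3.2294 + (1.4606)·e^(−0.059055·9.53) = 3.2294 + (1.4606)·0.56961 = 4.0614 g/L.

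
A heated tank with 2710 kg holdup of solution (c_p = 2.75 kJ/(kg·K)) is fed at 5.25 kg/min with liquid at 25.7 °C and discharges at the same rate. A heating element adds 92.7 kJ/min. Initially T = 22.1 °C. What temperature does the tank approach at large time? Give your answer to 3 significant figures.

32.1 °C

M c_p dT/dt = ṁ c_p (T_in − T) + Q̇.
At steady state dT/dt = 0 ⇒ T_ss = T_in + Q̇/(ṁ c_p) = 25.7 + 92.7/(5.25·2.75) = 32.121 °C.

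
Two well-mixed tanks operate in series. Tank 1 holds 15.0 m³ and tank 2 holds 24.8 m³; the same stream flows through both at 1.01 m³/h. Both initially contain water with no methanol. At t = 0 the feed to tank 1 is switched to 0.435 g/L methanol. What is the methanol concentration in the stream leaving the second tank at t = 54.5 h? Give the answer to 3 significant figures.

Each tank obeys Vᵢ dCᵢ/dt = Q(Cᵢ₋₁ − Cᵢ), so τᵢ = Vᵢ/Q.
τ₁ = 15.0/1.01 = 14.851 h; τ₂ = 24.8/1.01 = 24.554 h.
Solving the cascade with C₁(0)=C₂(0)=0 gives C₂(t) = C_in[1 − (τ₁ e^(−t/τ₁) − τ₂ e^(−t/τ₂))/(τ₁ − τ₂)].
At t = 54.5: e^(−t/τ₁) = 0.025485, e^(−t/τ₂) = 0.10866.
C₂ = 0.435·[1 − (14.851·0.025485 − 24.554·0.10866)/(-9.7030)] = 0.435·0.76404 = 0.33236 g/L.

0.332 g/L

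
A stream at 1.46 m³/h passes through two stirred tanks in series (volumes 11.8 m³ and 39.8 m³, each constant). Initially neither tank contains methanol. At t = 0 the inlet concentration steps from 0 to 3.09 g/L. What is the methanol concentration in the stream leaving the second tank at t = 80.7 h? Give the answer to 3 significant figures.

2.86 g/L

Each tank obeys Vᵢ dCᵢ/dt = Q(Cᵢ₋₁ − Cᵢ), so τᵢ = Vᵢ/Q.
τ₁ = 11.8/1.46 = 8.0822 h; τ₂ = 39.8/1.46 = 27.260 h.
Solving the cascade with C₁(0)=C₂(0)=0 gives C₂(t) = C_in[1 − (τ₁ e^(−t/τ₁) − τ₂ e^(−t/τ₂))/(τ₁ − τ₂)].
At t = 80.7: e^(−t/τ₁) = 4.6090e-05, e^(−t/τ₂) = 0.051801.
C₂ = 3.09·[1 − (8.0822·4.6090e-05 − 27.260·0.051801)/(-19.178)] = 3.09·0.92639 = 2.8625 g/L.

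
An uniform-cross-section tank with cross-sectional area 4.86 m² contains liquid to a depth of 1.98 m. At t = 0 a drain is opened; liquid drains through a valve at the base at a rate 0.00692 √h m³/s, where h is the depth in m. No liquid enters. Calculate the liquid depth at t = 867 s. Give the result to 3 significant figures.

Accumulation of liquid (constant cross-section A): A dh/dt = −0.00692 √h.
Separate and integrate: 2(√h − √h₀) = −(0.00692/A) t.
√h = √1.98 − 0.00692·867/(2·4.86) = 1.4071 − 0.61725 = 0.78988.
h = 0.78988² = 0.62391 m.

0.624 m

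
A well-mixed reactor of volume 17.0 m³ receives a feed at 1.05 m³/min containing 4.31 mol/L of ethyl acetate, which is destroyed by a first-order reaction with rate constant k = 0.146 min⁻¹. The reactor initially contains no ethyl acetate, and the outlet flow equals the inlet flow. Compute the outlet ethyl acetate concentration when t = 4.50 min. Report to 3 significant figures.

Species balance: V dC/dt = Q C_in − Q C − k V C.
This is linear with rate a = Q/V + k = 0.20776 min⁻¹.
C_ss = Q C_in/(Q + kV) = 1.2813 mol/L; C(t) = C_ss + (C₀ − C_ss) e^(−a t).
C(4.50) = 1.2813 + (-1.2813)·e^(−0.20776·4.50) = 1.2813 + (-1.2813)·0.39261 = 0.77824 mol/L.

0.778 mol/L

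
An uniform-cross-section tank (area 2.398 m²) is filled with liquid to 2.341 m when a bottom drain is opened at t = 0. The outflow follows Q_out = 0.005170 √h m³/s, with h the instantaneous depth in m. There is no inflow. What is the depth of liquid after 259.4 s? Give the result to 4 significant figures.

1.564 m

With no inflow, A dh/dt = −0.005170 √h.
∫ h^(−1/2) dh = −(0.005170/A) ∫ dt, giving 2√h = 2√h₀ − (0.005170/A) t.
√h = √2.341 − 0.005170·259.4/(2·2.398) = 1.53003 − 0.279628 = 1.25040.
h = 1.25040² = 1.56351 m.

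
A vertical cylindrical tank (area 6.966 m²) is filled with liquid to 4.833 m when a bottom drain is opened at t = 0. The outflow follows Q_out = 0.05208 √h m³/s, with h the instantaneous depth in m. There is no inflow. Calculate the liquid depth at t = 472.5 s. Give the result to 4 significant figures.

Unsteady balance on liquid volume: A dh/dt = −0.05208 √h.
∫ h^(−1/2) dh = −(0.05208/A) ∫ dt, giving 2√h = 2√h₀ − (0.05208/A) t.
√h = √4.833 − 0.05208·472.5/(2·6.966) = 2.19841 − 1.76628 = 0.432129.
h = 0.432129² = 0.186736 m.

0.1867 m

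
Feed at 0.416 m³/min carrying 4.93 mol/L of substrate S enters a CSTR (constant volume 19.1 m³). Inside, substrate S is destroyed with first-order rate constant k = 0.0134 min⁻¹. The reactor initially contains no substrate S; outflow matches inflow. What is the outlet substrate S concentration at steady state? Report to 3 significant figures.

V dC/dt = Q(C_in − C) − k V C.
Steady state (dC/dt = 0): C_ss = Q C_in/(Q + kV) = C_in/(1 + kV/Q).
C_ss = 0.416·4.93/(0.416 + 0.0134·19.1) = 2.0509/0.67194 = 3.0522 mol/L.

3.05 mol/L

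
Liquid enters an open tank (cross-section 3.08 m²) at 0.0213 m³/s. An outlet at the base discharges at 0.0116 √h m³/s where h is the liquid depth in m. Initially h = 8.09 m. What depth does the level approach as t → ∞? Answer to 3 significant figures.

A dh/dt = Q_in − 0.0116 √h. Steady state requires inflow = outflow:
Q_in = 0.0116 √h_ss ⇒ √h_ss = 0.0213/0.0116 = 1.8362.
h_ss = 1.8362² = 3.3717 m. (Since h₀ = 8.09 m > h_ss, the level will fall toward this value.)

3.37 m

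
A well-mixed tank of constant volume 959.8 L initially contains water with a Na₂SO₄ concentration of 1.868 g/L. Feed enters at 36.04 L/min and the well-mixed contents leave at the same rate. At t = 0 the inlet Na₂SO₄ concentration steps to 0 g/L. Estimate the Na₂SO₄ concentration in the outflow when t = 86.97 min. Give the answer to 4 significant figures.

0.07130 g/L

Mass balance on the solute (V constant): V dC/dt = Q(C_in − C).
Rewrite as dC/dt + C/τ = C_in/τ, τ = V/Q = 26.6315 min.
Integrating: C(t) = C_in + (C₀ − C_in) e^(−t/τ).
C(86.97) = 0 + (1.868 − 0)·e^(−86.97/26.6315) = 0 + (1.86800)·0.0381710 = 0.0713034 g/L.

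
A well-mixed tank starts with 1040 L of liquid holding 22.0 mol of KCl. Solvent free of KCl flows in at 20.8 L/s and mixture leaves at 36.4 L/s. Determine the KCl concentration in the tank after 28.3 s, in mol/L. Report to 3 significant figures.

0.0101 mol/L

Total volume: dV/dt = Q_in − Q_out = -15.600 L/s, so V(t) = 1040 − 15.600 t and V(28.3) = 598.52 L.
Species balance (pure solvent in): dm/dt = −Q_out · m/V(t).
Separate: dm/m = −Q_out dt/V(t) ⇒ ln(m/m₀) = −(Q_out/(Q_in−Q_out)) ln(V/V₀).
m = m₀ (V₀/V)^(Q_out/(Q_in−Q_out)) = 22.0 × (1040/598.52)^(-2.3333) = 6.0608 mol.
C = m/V = 6.0608/598.52 = 0.010126 mol/L.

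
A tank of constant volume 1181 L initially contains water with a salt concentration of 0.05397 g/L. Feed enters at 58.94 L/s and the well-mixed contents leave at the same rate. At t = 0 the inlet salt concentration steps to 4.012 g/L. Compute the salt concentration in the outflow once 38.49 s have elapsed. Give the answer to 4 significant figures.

3.432 g/L

Mass balance on the solute (V constant): V dC/dt = Q(C_in − C).
Time constant τ = V/Q = 1181/58.94 = 20.0373 s.
Solution: C(t) = C_in + (C₀ − C_in) e^(−t/τ).
C(38.49) = 4.012 + (0.05397 − 4.012)·e^(−38.49/20.0373) = 4.012 + (-3.95803)·0.146473 = 3.43226 g/L.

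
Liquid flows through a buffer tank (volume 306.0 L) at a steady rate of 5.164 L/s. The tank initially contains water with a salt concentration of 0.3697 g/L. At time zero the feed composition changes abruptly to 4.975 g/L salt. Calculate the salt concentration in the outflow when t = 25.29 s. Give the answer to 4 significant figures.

1.970 g/L

Accumulation = in − out for the solute gives V dC/dt = Q(C_in − C).
Time constant τ = V/Q = 306.0/5.164 = 59.2564 s.
C approaches C_in exponentially: C(t) = C_in + (C₀ − C_in) e^(−t/τ).
C(25.29) = 4.975 + (0.3697 − 4.975)·e^(−25.29/59.2564) = 4.975 + (-4.60530)·0.652601 = 1.96958 g/L.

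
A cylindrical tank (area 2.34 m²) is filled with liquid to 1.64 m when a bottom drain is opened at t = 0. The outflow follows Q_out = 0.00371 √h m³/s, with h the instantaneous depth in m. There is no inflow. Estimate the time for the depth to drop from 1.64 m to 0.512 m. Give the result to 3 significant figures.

A dh/dt = −Q_out = −0.00371 √h.
This is separable: 2 d(√h)/dt = −0.00371/A, so √h = √h₀ − (0.00371/(2A)) t.
t = 2A(√h₀ − √h)/0.00371 = 2·2.34·(√1.64 − √0.512)/0.00371
  = 4.6800 × (1.2806 − 0.71554) / 0.00371 = 712.83 s.

713 s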